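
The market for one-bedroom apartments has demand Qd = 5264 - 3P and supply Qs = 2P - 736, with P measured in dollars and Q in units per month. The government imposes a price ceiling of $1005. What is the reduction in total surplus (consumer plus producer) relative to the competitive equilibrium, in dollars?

63375

Setting quantity demanded equal to quantity supplied, 5264 - 3P = 2P - 736, gives P* = 1200 and Q* = 1664.
Because the ceiling (1005) lies below the market-clearing price, it is binding.
At P = 1005: Qd = 5264 - 3·1005 = 2249 and Qs = 2·1005 - 736 = 1274.
Quantity traded falls to 1274. At Q = 1274 the demand price is (5264 - 1274)/3 = 1330 and the supply price is (736 + 1274)/2 = 1005.
Deadweight loss = ½ · (1330 - 1005) · (1664 - 1274) = ½ · 325 · 390 = 63375.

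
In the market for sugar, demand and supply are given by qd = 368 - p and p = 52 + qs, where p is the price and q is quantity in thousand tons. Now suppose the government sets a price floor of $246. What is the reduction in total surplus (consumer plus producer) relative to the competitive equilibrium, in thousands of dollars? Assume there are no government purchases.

1296

Rearranging supply gives qs = p - 52. In a free market, 368 - p = p - 52 gives the equilibrium p* = 210, q* = 158.
Since 246 > 210, the floor is binding.
At p = 246: qd = 368 - 246 = 122 and qs = 246 - 52 = 194.
Quantity traded falls to 122. At q = 122 the demand price is 368 - 122 = 246 and the supply price is 52 + 122 = 174.
Deadweight loss = ½ · (246 - 174) · (158 - 122) = ½ · 72 · 36 = 1296.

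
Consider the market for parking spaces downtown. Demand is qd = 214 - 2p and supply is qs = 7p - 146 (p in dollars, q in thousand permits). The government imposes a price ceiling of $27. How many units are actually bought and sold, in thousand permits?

43

In a free market, 214 - 2p = 7p - 146 gives the equilibrium p* = 40, q* = 134.
The ceiling of 27 is below the equilibrium price 40, so it binds.
At p = 27: qd = 214 - 2·27 = 160 and qs = 7·27 - 146 = 43.
The quantity actually transacted is the short side, supply: 43.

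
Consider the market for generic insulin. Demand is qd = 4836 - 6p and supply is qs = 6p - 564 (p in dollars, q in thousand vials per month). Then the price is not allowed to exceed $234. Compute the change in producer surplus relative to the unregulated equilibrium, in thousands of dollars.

-321408

In a free market, 4836 - 6p = 6p - 564 gives the equilibrium p* = 450, q* = 2136.
The ceiling of 234 is below the equilibrium price 450, so it binds.
At p = 234: qd = 4836 - 6·234 = 3432 and qs = 6·234 - 564 = 840.
Producer surplus without the control is ½ · (450 - 94) · 2136 = 380208.
With the ceiling, producers sell 840 units at 234, so PS = ½ · (234 - 94) · 840 = 58800.
Change in producer surplus = 58800 - 380208 = -321408.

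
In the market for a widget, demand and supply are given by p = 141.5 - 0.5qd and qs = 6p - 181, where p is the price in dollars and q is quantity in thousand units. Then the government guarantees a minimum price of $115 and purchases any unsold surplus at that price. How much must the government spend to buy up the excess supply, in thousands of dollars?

52440

Rearranging demand gives qd = 283 - 2p. In a free market, 283 - 2p = 6p - 181 gives the equilibrium p* = 58, q* = 167.
The floor of 115 is above the equilibrium price 58, so it binds.
At p = 115: qd = 283 - 2·115 = 53 and qs = 6·115 - 181 = 509.
Surplus = qs - qd = 456.
Government expenditure = surplus × support price = 456 × 115 = 52440.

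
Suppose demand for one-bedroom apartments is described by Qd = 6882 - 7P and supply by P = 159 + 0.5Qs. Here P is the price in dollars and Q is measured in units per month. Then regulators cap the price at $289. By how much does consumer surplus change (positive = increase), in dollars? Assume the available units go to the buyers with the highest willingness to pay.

58254

Rearranging supply gives Qs = 2P - 318. In a free market, 6882 - 7P = 2P - 318 gives the equilibrium P* = 800, Q* = 1282.
Since 289 < 800, the ceiling is binding.
At P = 289: Qd = 6882 - 7·289 = 4859 and Qs = 2·289 - 318 = 260.
Consumer surplus without the control is ½ · (6882/7 - 800) · 1282 = 821762/7.
With the ceiling, 260 units are sold at 289 (assume they go to the highest-value buyers). The demand price at Q = 260 is 946, so CS = ½ · [(6882/7 - 289) + (946 - 289)] · 260 = 1229540/7.
Change in consumer surplus = 1229540/7 - 821762/7 = 58254.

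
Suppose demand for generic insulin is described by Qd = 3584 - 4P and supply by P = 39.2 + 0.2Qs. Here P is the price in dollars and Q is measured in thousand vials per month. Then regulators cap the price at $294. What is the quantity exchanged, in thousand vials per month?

Rearranging supply gives Qs = 5P - 196. Equilibrium: 3584 - 4P = 5P - 196, so 3780 = 9P and P* = 420, Q* = 1904.
Because the ceiling (294) lies below the market-clearing price, it is binding.
At P = 294: Qd = 3584 - 4·294 = 2408 and Qs = 5·294 - 196 = 1274.
The quantity actually transacted is the short side, supply: 1274.

1274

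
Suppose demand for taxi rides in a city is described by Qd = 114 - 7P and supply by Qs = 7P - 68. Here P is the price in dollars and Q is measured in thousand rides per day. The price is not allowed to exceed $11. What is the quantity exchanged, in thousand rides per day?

Setting quantity demanded equal to quantity supplied, 114 - 7P = 7P - 68, gives P* = 13 and Q* = 23.
Because the ceiling (11) lies below the market-clearing price, it is binding.
At P = 11: Qd = 114 - 7·11 = 37 and Qs = 7·11 - 68 = 9.
The quantity actually transacted is the short side, supply: 9.

9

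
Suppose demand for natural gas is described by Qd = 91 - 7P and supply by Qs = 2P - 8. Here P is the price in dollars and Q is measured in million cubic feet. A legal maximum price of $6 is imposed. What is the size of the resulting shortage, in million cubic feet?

45

Without the control the market clears where 91 - 7P = 2P - 8, i.e. P* = 11 and Q* = 14.
Because the ceiling (6) lies below the market-clearing price, it is binding.
At P = 6: Qd = 91 - 7·6 = 49 and Qs = 2·6 - 8 = 4.
Shortage = Qd - Qs = 49 - 4 = 45.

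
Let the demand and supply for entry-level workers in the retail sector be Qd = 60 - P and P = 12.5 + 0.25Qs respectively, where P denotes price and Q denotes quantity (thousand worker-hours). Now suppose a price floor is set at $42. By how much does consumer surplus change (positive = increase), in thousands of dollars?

-560

Rearranging supply gives Qs = 4P - 50. Equilibrium: 60 - P = 4P - 50, so 110 = 5P and P* = 22, Q* = 38.
Since 42 > 22, the floor is binding.
At P = 42: Qd = 60 - 42 = 18 and Qs = 4·42 - 50 = 118.
Consumer surplus without the control is ½ · (60 - 22) · 38 = 722.
With the floor, consumers buy 18 units at 42, so CS = ½ · (60 - 42) · 18 = 162.
Change in consumer surplus = 162 - 722 = -560.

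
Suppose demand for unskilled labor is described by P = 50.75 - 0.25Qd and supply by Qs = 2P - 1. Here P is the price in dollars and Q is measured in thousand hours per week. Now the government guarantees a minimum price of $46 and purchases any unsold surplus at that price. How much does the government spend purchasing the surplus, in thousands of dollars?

3312

Rearranging demand gives Qd = 203 - 4P. Without the control the market clears where 203 - 4P = 2P - 1, i.e. P* = 34 and Q* = 67.
Since 46 > 34, the floor is binding.
At P = 46: Qd = 203 - 4·46 = 19 and Qs = 2·46 - 1 = 91.
Surplus = Qs - Qd = 72.
Government expenditure = surplus × support price = 72 × 46 = 3312.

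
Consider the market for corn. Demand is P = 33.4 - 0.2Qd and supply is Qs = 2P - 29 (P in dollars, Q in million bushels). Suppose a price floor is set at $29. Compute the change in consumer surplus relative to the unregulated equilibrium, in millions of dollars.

Rearranging demand gives Qd = 167 - 5P. In a free market, 167 - 5P = 2P - 29 gives the equilibrium P* = 28, Q* = 27.
The floor of 29 is above the equilibrium price 28, so it binds.
At P = 29: Qd = 167 - 5·29 = 22 and Qs = 2·29 - 29 = 29.
Consumer surplus without the control is ½ · (33.4 - 28) · 27 = 72.9.
With the floor, consumers buy 22 units at 29, so CS = ½ · (33.4 - 29) · 22 = 48.4.
Change in consumer surplus = 48.4 - 72.9 = -24.5.

-24.5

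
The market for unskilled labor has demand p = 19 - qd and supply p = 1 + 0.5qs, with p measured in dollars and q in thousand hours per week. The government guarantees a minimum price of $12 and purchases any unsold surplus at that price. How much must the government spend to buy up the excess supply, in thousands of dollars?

Rearranging demand gives qd = 19 - p; rearranging supply gives qs = 2p - 2. Equilibrium: 19 - p = 2p - 2, so 21 = 3p and p* = 7, q* = 12.
The floor of 12 is above the equilibrium price 7, so it binds.
At p = 12: qd = 19 - 12 = 7 and qs = 2·12 - 2 = 22.
Surplus = qs - qd = 15.
Government expenditure = surplus × support price = 15 × 12 = 180.

180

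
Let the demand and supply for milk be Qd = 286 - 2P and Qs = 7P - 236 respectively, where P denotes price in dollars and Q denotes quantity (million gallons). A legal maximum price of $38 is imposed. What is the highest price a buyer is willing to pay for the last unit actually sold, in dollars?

128

In a free market, 286 - 2P = 7P - 236 gives the equilibrium P* = 58, Q* = 170.
Since 38 < 58, the ceiling is binding.
At P = 38: Qd = 286 - 2·38 = 210 and Qs = 7·38 - 236 = 30.
Only 30 units reach the market. On the demand curve, the marginal buyer's willingness to pay at Q = 30 is (286 - 30)/2 = 128.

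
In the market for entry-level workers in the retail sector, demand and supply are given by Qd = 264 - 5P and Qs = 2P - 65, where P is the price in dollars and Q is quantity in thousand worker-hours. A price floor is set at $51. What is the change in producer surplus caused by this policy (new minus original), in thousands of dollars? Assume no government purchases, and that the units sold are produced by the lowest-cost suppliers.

Setting quantity demanded equal to quantity supplied, 264 - 5P = 2P - 65, gives P* = 47 and Q* = 29.
Because the floor (51) lies above the market-clearing price, it is binding.
At P = 51: Qd = 264 - 5·51 = 9 and Qs = 2·51 - 65 = 37.
Producer surplus without the control is ½ · (47 - 32.5) · 29 = 210.25.
With the floor, 9 units are sold at 51. The supply price at Q = 9 is 37, so PS = ½ · [(51 - 32.5) + (51 - 37)] · 9 = 146.25.
Change in producer surplus = 146.25 - 210.25 = -64.

-64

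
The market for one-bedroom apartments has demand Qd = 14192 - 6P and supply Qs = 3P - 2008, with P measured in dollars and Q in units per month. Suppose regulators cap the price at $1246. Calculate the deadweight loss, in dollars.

690561

Setting quantity demanded equal to quantity supplied, 14192 - 6P = 3P - 2008, gives P* = 1800 and Q* = 3392.
Since 1246 < 1800, the ceiling is binding.
At P = 1246: Qd = 14192 - 6·1246 = 6716 and Qs = 3·1246 - 2008 = 1730.
Quantity traded falls to 1730. At Q = 1730 the demand price is (14192 - 1730)/6 = 2077 and the supply price is (2008 + 1730)/3 = 1246.
Deadweight loss = ½ · (2077 - 1246) · (3392 - 1730) = ½ · 831 · 1662 = 690561.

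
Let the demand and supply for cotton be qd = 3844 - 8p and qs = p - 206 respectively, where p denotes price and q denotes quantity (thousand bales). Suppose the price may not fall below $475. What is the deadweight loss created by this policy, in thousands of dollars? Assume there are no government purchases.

22500

Without the control the market clears where 3844 - 8p = p - 206, i.e. p* = 450 and q* = 244.
The floor of 475 is above the equilibrium price 450, so it binds.
At p = 475: qd = 3844 - 8·475 = 44 and qs = 475 - 206 = 269.
Quantity traded falls to 44. At q = 44 the demand price is (3844 - 44)/8 = 475 and the supply price is 206 + 44 = 250.
Deadweight loss = ½ · (475 - 250) · (244 - 44) = ½ · 225 · 200 = 22500.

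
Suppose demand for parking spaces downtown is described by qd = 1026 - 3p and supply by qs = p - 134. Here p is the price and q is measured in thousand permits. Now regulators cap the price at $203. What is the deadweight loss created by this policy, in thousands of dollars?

5046

Setting quantity demanded equal to quantity supplied, 1026 - 3p = p - 134, gives p* = 290 and q* = 156.
The ceiling of 203 is below the equilibrium price 290, so it binds.
At p = 203: qd = 1026 - 3·203 = 417 and qs = 203 - 134 = 69.
Quantity traded falls to 69. At q = 69 the demand price is (1026 - 69)/3 = 319 and the supply price is 134 + 69 = 203.
Deadweight loss = ½ · (319 - 203) · (156 - 69) = ½ · 116 · 87 = 5046.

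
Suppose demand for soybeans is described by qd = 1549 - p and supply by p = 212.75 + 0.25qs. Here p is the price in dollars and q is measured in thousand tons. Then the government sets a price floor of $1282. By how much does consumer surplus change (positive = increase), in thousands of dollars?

-535736

Rearranging supply gives qs = 4p - 851. Equilibrium: 1549 - p = 4p - 851, so 2400 = 5p and p* = 480, q* = 1069.
The floor of 1282 is above the equilibrium price 480, so it binds.
At p = 1282: qd = 1549 - 1282 = 267 and qs = 4·1282 - 851 = 4277.
Consumer surplus without the control is ½ · (1549 - 480) · 1069 = 571380.5.
With the floor, consumers buy 267 units at 1282, so CS = ½ · (1549 - 1282) · 267 = 35644.5.
Change in consumer surplus = 35644.5 - 571380.5 = -535736.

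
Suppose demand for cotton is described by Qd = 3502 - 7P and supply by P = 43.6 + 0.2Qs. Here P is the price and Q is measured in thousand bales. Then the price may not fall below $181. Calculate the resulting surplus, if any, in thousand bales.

Rearranging supply gives Qs = 5P - 218. Without the control the market clears where 3502 - 7P = 5P - 218, i.e. P* = 310 and Q* = 1332.
Since 181 is below P* = 310, the floor does not bind and the free-market outcome prevails.
Since the control does not bind, there is no surplus.

0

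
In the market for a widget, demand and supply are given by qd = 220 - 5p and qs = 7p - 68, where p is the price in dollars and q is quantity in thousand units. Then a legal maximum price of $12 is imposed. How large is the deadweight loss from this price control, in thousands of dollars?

In a free market, 220 - 5p = 7p - 68 gives the equilibrium p* = 24, q* = 100.
Because the ceiling (12) lies below the market-clearing price, it is binding.
At p = 12: qd = 220 - 5·12 = 160 and qs = 7·12 - 68 = 16.
Quantity traded falls to 16. At q = 16 the demand price is (220 - 16)/5 = 40.8 and the supply price is (68 + 16)/7 = 12.
Deadweight loss = ½ · (40.8 - 12) · (100 - 16) = ½ · 28.8 · 84 = 1209.6.

1209.6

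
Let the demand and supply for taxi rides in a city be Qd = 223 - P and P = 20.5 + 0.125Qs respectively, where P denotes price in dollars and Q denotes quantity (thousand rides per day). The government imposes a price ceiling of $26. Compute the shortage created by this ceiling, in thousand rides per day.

153

Rearranging supply gives Qs = 8P - 164. In a free market, 223 - P = 8P - 164 gives the equilibrium P* = 43, Q* = 180.
Since 26 < 43, the ceiling is binding.
At P = 26: Qd = 223 - 26 = 197 and Qs = 8·26 - 164 = 44.
Shortage = Qd - Qs = 197 - 44 = 153.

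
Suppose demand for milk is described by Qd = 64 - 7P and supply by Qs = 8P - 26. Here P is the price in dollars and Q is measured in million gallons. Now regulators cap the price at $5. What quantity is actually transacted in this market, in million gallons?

14

Setting quantity demanded equal to quantity supplied, 64 - 7P = 8P - 26, gives P* = 6 and Q* = 22.
The ceiling of 5 is below the equilibrium price 6, so it binds.
At P = 5: Qd = 64 - 7·5 = 29 and Qs = 8·5 - 26 = 14.
The quantity actually transacted is the short side, supply: 14.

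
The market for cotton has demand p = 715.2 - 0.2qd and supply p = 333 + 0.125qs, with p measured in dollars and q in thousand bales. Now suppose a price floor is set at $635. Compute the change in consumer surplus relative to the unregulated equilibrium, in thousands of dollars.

Rearranging demand gives qd = 3576 - 5p; rearranging supply gives qs = 8p - 2664. Without the control the market clears where 3576 - 5p = 8p - 2664, i.e. p* = 480 and q* = 1176.
Because the floor (635) lies above the market-clearing price, it is binding.
At p = 635: qd = 3576 - 5·635 = 401 and qs = 8·635 - 2664 = 2416.
Consumer surplus without the control is ½ · (715.2 - 480) · 1176 = 138297.6.
With the floor, consumers buy 401 units at 635, so CS = ½ · (715.2 - 635) · 401 = 16080.1.
Change in consumer surplus = 16080.1 - 138297.6 = -122217.5.

-122217.5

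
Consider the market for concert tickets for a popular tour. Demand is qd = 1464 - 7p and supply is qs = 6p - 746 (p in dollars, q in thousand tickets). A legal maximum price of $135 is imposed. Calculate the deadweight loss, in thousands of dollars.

Without the control the market clears where 1464 - 7p = 6p - 746, i.e. p* = 170 and q* = 274.
The ceiling of 135 is below the equilibrium price 170, so it binds.
At p = 135: qd = 1464 - 7·135 = 519 and qs = 6·135 - 746 = 64.
Quantity traded falls to 64. At q = 64 the demand price is (1464 - 64)/7 = 200 and the supply price is (746 + 64)/6 = 135.
Deadweight loss = ½ · (200 - 135) · (274 - 64) = ½ · 65 · 210 = 6825.

6825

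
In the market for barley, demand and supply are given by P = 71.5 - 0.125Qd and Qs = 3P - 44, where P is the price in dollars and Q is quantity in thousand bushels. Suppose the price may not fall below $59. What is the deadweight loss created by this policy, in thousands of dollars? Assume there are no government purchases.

132

Rearranging demand gives Qd = 572 - 8P. Without the control the market clears where 572 - 8P = 3P - 44, i.e. P* = 56 and Q* = 124.
The floor of 59 is above the equilibrium price 56, so it binds.
At P = 59: Qd = 572 - 8·59 = 100 and Qs = 3·59 - 44 = 133.
Quantity traded falls to 100. At Q = 100 the demand price is (572 - 100)/8 = 59 and the supply price is (44 + 100)/3 = 48.
Deadweight loss = ½ · (59 - 48) · (124 - 100) = ½ · 11 · 24 = 132.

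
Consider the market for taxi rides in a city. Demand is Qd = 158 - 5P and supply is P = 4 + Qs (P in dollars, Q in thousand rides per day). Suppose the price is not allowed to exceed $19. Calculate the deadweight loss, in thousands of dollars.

Rearranging supply gives Qs = P - 4. Equilibrium: 158 - 5P = P - 4, so 162 = 6P and P* = 27, Q* = 23.
Because the ceiling (19) lies below the market-clearing price, it is binding.
At P = 19: Qd = 158 - 5·19 = 63 and Qs = 19 - 4 = 15.
Quantity traded falls to 15. At Q = 15 the demand price is (158 - 15)/5 = 28.6 and the supply price is 4 + 15 = 19.
Deadweight loss = ½ · (28.6 - 19) · (23 - 15) = ½ · 9.6 · 8 = 38.4.

38.4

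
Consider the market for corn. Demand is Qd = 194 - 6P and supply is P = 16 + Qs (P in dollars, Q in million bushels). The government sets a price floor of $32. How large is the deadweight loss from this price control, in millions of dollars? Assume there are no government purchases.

84

Rearranging supply gives Qs = P - 16. Equilibrium: 194 - 6P = P - 16, so 210 = 7P and P* = 30, Q* = 14.
The floor of 32 is above the equilibrium price 30, so it binds.
At P = 32: Qd = 194 - 6·32 = 2 and Qs = 32 - 16 = 16.
Quantity traded falls to 2. At Q = 2 the demand price is (194 - 2)/6 = 32 and the supply price is 16 + 2 = 18.
Deadweight loss = ½ · (32 - 18) · (14 - 2) = ½ · 14 · 12 = 84.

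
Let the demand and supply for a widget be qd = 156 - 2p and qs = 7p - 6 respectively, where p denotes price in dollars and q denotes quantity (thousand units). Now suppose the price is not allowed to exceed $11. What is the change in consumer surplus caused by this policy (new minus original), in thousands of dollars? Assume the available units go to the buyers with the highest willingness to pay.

-103.25

In a free market, 156 - 2p = 7p - 6 gives the equilibrium p* = 18, q* = 120.
Because the ceiling (11) lies below the market-clearing price, it is binding.
At p = 11: qd = 156 - 2·11 = 134 and qs = 7·11 - 6 = 71.
Consumer surplus without the control is ½ · (78 - 18) · 120 = 3600.
With the ceiling, 71 units are sold at 11 (assume they go to the highest-value buyers). The demand price at q = 71 is 42.5, so CS = ½ · [(78 - 11) + (42.5 - 11)] · 71 = 3496.75.
Change in consumer surplus = 3496.75 - 3600 = -103.25.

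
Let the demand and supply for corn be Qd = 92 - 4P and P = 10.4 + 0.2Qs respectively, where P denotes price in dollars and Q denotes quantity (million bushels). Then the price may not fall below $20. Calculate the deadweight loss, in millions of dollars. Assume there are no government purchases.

57.6

Rearranging supply gives Qs = 5P - 52. Without the control the market clears where 92 - 4P = 5P - 52, i.e. P* = 16 and Q* = 28.
The floor of 20 is above the equilibrium price 16, so it binds.
At P = 20: Qd = 92 - 4·20 = 12 and Qs = 5·20 - 52 = 48.
Quantity traded falls to 12. At Q = 12 the demand price is (92 - 12)/4 = 20 and the supply price is (52 + 12)/5 = 12.8.
Deadweight loss = ½ · (20 - 12.8) · (28 - 12) = ½ · 7.2 · 16 = 57.6.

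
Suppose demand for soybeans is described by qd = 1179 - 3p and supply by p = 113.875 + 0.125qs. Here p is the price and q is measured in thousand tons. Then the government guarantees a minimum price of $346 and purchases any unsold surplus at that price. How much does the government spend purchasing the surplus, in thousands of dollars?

Rearranging supply gives qs = 8p - 911. Setting quantity demanded equal to quantity supplied, 1179 - 3p = 8p - 911, gives p* = 190 and q* = 609.
The floor of 346 is above the equilibrium price 190, so it binds.
At p = 346: qd = 1179 - 3·346 = 141 and qs = 8·346 - 911 = 1857.
Surplus = qs - qd = 1716.
Government expenditure = surplus × support price = 1716 × 346 = 593736.

593736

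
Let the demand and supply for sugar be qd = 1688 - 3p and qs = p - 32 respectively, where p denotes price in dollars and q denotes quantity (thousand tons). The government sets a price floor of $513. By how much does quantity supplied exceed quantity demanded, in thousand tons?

In a free market, 1688 - 3p = p - 32 gives the equilibrium p* = 430, q* = 398.
The floor of 513 is above the equilibrium price 430, so it binds.
At p = 513: qd = 1688 - 3·513 = 149 and qs = 513 - 32 = 481.
Surplus = qs - qd = 481 - 149 = 332.

332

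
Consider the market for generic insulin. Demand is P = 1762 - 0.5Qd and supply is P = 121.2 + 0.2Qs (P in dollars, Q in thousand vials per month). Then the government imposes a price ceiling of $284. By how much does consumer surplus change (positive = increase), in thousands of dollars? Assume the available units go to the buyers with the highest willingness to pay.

Rearranging demand gives Qd = 3524 - 2P; rearranging supply gives Qs = 5P - 606. Setting quantity demanded equal to quantity supplied, 3524 - 2P = 5P - 606, gives P* = 590 and Q* = 2344.
Since 284 < 590, the ceiling is binding.
At P = 284: Qd = 3524 - 2·284 = 2956 and Qs = 5·284 - 606 = 814.
Consumer surplus without the control is ½ · (1762 - 590) · 2344 = 1373584.
With the ceiling, 814 units are sold at 284 (assume they go to the highest-value buyers). The demand price at Q = 814 is 1355, so CS = ½ · [(1762 - 284) + (1355 - 284)] · 814 = 1037443.
Change in consumer surplus = 1037443 - 1373584 = -336141.

-336141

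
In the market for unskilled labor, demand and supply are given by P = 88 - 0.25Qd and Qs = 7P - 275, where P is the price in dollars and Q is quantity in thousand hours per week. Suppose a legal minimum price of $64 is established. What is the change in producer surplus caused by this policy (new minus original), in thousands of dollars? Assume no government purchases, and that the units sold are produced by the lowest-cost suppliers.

616

Rearranging demand gives Qd = 352 - 4P. Setting quantity demanded equal to quantity supplied, 352 - 4P = 7P - 275, gives P* = 57 and Q* = 124.
Since 64 > 57, the floor is binding.
At P = 64: Qd = 352 - 4·64 = 96 and Qs = 7·64 - 275 = 173.
Producer surplus without the control is ½ · (57 - 275/7) · 124 = 7688/7.
With the floor, 96 units are sold at 64. The supply price at Q = 96 is 53, so PS = ½ · [(64 - 275/7) + (64 - 53)] · 96 = 12000/7.
Change in producer surplus = 12000/7 - 7688/7 = 616.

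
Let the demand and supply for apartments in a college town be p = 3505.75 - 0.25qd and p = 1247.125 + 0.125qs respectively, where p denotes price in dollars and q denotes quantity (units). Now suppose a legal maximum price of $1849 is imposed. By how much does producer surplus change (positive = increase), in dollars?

-818269

Rearranging demand gives qd = 14023 - 4p; rearranging supply gives qs = 8p - 9977. Equilibrium: 14023 - 4p = 8p - 9977, so 24000 = 12p and p* = 2000, q* = 6023.
The ceiling of 1849 is below the equilibrium price 2000, so it binds.
At p = 1849: qd = 14023 - 4·1849 = 6627 and qs = 8·1849 - 9977 = 4815.
Producer surplus without the control is ½ · (2000 - 1247.125) · 6023 = 2267283.0625.
With the ceiling, producers sell 4815 units at 1849, so PS = ½ · (1849 - 1247.125) · 4815 = 1449014.0625.
Change in producer surplus = 1449014.0625 - 2267283.0625 = -818269.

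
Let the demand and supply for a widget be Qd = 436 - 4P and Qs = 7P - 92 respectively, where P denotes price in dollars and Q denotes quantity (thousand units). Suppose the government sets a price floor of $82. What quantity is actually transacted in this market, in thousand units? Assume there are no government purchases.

108

Equilibrium: 436 - 4P = 7P - 92, so 528 = 11P and P* = 48, Q* = 244.
Since 82 > 48, the floor is binding.
At P = 82: Qd = 436 - 4·82 = 108 and Qs = 7·82 - 92 = 482.
The quantity actually transacted is the short side, demand: 108.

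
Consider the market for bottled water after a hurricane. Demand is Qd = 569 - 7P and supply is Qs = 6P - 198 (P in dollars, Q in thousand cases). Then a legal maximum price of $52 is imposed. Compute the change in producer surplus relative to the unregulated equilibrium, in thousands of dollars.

In a free market, 569 - 7P = 6P - 198 gives the equilibrium P* = 59, Q* = 156.
Because the ceiling (52) lies below the market-clearing price, it is binding.
At P = 52: Qd = 569 - 7·52 = 205 and Qs = 6·52 - 198 = 114.
Producer surplus without the control is ½ · (59 - 33) · 156 = 2028.
With the ceiling, producers sell 114 units at 52, so PS = ½ · (52 - 33) · 114 = 1083.
Change in producer surplus = 1083 - 2028 = -945.

-945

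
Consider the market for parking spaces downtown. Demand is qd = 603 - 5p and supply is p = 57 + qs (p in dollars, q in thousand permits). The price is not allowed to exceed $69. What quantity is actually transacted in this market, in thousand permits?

Rearranging supply gives qs = p - 57. Equilibrium: 603 - 5p = p - 57, so 660 = 6p and p* = 110, q* = 53.
Since 69 < 110, the ceiling is binding.
At p = 69: qd = 603 - 5·69 = 258 and qs = 69 - 57 = 12.
The quantity actually transacted is the short side, supply: 12.

12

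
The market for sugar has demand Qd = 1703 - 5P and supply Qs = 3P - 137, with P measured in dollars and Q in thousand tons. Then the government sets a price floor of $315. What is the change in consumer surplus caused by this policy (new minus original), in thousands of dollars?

Without the control the market clears where 1703 - 5P = 3P - 137, i.e. P* = 230 and Q* = 553.
Because the floor (315) lies above the market-clearing price, it is binding.
At P = 315: Qd = 1703 - 5·315 = 128 and Qs = 3·315 - 137 = 808.
Consumer surplus without the control is ½ · (340.6 - 230) · 553 = 30580.9.
With the floor, consumers buy 128 units at 315, so CS = ½ · (340.6 - 315) · 128 = 1638.4.
Change in consumer surplus = 1638.4 - 30580.9 = -28942.5.

-28942.5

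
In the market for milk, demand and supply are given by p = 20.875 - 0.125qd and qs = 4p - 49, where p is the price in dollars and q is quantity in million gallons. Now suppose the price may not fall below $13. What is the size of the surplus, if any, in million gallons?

Rearranging demand gives qd = 167 - 8p. In a free market, 167 - 8p = 4p - 49 gives the equilibrium p* = 18, q* = 23.
The floor of 13 is below the equilibrium price 18, so it is not binding; the market clears at p* = 18, q* = 23.
Since the control does not bind, there is no surplus.

0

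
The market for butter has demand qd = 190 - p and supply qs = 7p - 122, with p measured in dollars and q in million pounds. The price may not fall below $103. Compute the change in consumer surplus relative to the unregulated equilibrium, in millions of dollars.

-7616

Setting quantity demanded equal to quantity supplied, 190 - p = 7p - 122, gives p* = 39 and q* = 151.
Since 103 > 39, the floor is binding.
At p = 103: qd = 190 - 103 = 87 and qs = 7·103 - 122 = 599.
Consumer surplus without the control is ½ · (190 - 39) · 151 = 11400.5.
With the floor, consumers buy 87 units at 103, so CS = ½ · (190 - 103) · 87 = 3784.5.
Change in consumer surplus = 3784.5 - 11400.5 = -7616.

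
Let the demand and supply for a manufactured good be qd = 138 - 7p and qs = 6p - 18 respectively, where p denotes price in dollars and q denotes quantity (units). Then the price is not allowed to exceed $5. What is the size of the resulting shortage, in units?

91

Equilibrium: 138 - 7p = 6p - 18, so 156 = 13p and p* = 12, q* = 54.
Since 5 < 12, the ceiling is binding.
At p = 5: qd = 138 - 7·5 = 103 and qs = 6·5 - 18 = 12.
Shortage = qd - qs = 103 - 12 = 91.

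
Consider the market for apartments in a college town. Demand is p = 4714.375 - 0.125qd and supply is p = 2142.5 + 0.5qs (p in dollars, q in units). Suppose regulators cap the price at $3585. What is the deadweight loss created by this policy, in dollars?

472781.25

Rearranging demand gives qd = 37715 - 8p; rearranging supply gives qs = 2p - 4285. Without the control the market clears where 37715 - 8p = 2p - 4285, i.e. p* = 4200 and q* = 4115.
Because the ceiling (3585) lies below the market-clearing price, it is binding.
At p = 3585: qd = 37715 - 8·3585 = 9035 and qs = 2·3585 - 4285 = 2885.
Quantity traded falls to 2885. At q = 2885 the demand price is (37715 - 2885)/8 = 4353.75 and the supply price is (4285 + 2885)/2 = 3585.
Deadweight loss = ½ · (4353.75 - 3585) · (4115 - 2885) = ½ · 768.75 · 1230 = 472781.25.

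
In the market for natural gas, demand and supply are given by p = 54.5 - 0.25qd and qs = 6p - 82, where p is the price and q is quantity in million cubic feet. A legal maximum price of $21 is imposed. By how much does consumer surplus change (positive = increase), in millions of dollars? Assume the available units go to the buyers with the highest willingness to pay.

31.5

Rearranging demand gives qd = 218 - 4p. Equilibrium: 218 - 4p = 6p - 82, so 300 = 10p and p* = 30, q* = 98.
Since 21 < 30, the ceiling is binding.
At p = 21: qd = 218 - 4·21 = 134 and qs = 6·21 - 82 = 44.
Consumer surplus without the control is ½ · (54.5 - 30) · 98 = 1200.5.
With the ceiling, 44 units are sold at 21 (assume they go to the highest-value buyers). The demand price at q = 44 is 43.5, so CS = ½ · [(54.5 - 21) + (43.5 - 21)] · 44 = 1232.
Change in consumer surplus = 1232 - 1200.5 = 31.5.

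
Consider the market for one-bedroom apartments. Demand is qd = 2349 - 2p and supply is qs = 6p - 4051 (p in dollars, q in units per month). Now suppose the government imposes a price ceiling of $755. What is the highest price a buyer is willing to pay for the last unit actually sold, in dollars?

Without the control the market clears where 2349 - 2p = 6p - 4051, i.e. p* = 800 and q* = 749.
The ceiling of 755 is below the equilibrium price 800, so it binds.
At p = 755: qd = 2349 - 2·755 = 839 and qs = 6·755 - 4051 = 479.
Only 479 units reach the market. On the demand curve, the marginal buyer's willingness to pay at q = 479 is (2349 - 479)/2 = 935.

935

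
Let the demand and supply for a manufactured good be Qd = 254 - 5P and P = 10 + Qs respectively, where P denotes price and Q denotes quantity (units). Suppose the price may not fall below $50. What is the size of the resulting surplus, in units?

Rearranging supply gives Qs = P - 10. Equilibrium: 254 - 5P = P - 10, so 264 = 6P and P* = 44, Q* = 34.
The floor of 50 is above the equilibrium price 44, so it binds.
At P = 50: Qd = 254 - 5·50 = 4 and Qs = 50 - 10 = 40.
Surplus = Qs - Qd = 40 - 4 = 36.

36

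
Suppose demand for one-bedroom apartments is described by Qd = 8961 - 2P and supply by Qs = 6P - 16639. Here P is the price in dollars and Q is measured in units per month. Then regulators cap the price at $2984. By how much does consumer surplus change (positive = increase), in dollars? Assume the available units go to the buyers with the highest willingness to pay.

-146664

Equilibrium: 8961 - 2P = 6P - 16639, so 25600 = 8P and P* = 3200, Q* = 2561.
The ceiling of 2984 is below the equilibrium price 3200, so it binds.
At P = 2984: Qd = 8961 - 2·2984 = 2993 and Qs = 6·2984 - 16639 = 1265.
Consumer surplus without the control is ½ · (4480.5 - 3200) · 2561 = 1639680.25.
With the ceiling, 1265 units are sold at 2984 (assume they go to the highest-value buyers). The demand price at Q = 1265 is 3848, so CS = ½ · [(4480.5 - 2984) + (3848 - 2984)] · 1265 = 1493016.25.
Change in consumer surplus = 1493016.25 - 1639680.25 = -146664.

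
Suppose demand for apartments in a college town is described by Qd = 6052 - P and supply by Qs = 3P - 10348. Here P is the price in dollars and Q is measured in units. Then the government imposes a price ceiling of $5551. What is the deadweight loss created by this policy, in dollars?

Equilibrium: 6052 - P = 3P - 10348, so 16400 = 4P and P* = 4100, Q* = 1952.
The ceiling of 5551 is above the equilibrium price 4100, so it is not binding; the market clears at P* = 4100, Q* = 1952.
Since the control does not bind, no trades are prevented and deadweight loss is zero.

0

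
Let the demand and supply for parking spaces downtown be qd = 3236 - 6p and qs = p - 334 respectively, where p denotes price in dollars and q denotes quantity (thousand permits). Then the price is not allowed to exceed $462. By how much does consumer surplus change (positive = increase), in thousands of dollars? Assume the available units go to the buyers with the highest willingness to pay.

Setting quantity demanded equal to quantity supplied, 3236 - 6p = p - 334, gives p* = 510 and q* = 176.
Since 462 < 510, the ceiling is binding.
At p = 462: qd = 3236 - 6·462 = 464 and qs = 462 - 334 = 128.
Consumer surplus without the control is ½ · (1618/3 - 510) · 176 = 7744/3.
With the ceiling, 128 units are sold at 462 (assume they go to the highest-value buyers). The demand price at q = 128 is 518, so CS = ½ · [(1618/3 - 462) + (518 - 462)] · 128 = 25600/3.
Change in consumer surplus = 25600/3 - 7744/3 = 5952.

5952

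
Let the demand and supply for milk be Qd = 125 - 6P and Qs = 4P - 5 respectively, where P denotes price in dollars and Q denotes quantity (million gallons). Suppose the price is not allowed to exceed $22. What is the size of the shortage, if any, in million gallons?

0

In a free market, 125 - 6P = 4P - 5 gives the equilibrium P* = 13, Q* = 47.
The ceiling of 22 is above the equilibrium price 13, so it is not binding; the market clears at P* = 13, Q* = 47.
Since the control does not bind, there is no shortage.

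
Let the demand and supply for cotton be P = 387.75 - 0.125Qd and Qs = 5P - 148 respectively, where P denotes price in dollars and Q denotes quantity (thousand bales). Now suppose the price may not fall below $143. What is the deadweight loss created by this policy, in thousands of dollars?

Rearranging demand gives Qd = 3102 - 8P. Equilibrium: 3102 - 8P = 5P - 148, so 3250 = 13P and P* = 250, Q* = 1102.
Since 143 is below P* = 250, the floor does not bind and the free-market outcome prevails.
Since the control does not bind, no trades are prevented and deadweight loss is zero.

0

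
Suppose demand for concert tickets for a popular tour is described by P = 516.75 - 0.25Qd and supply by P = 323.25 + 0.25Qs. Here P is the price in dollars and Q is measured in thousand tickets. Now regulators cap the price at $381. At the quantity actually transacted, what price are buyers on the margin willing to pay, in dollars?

Rearranging demand gives Qd = 2067 - 4P; rearranging supply gives Qs = 4P - 1293. Setting quantity demanded equal to quantity supplied, 2067 - 4P = 4P - 1293, gives P* = 420 and Q* = 387.
Because the ceiling (381) lies below the market-clearing price, it is binding.
At P = 381: Qd = 2067 - 4·381 = 543 and Qs = 4·381 - 1293 = 231.
Only 231 units reach the market. On the demand curve, the marginal buyer's willingness to pay at Q = 231 is (2067 - 231)/4 = 459.

459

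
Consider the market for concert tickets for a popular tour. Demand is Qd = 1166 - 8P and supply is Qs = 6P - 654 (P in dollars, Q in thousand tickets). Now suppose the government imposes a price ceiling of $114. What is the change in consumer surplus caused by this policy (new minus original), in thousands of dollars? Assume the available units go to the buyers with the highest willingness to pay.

Equilibrium: 1166 - 8P = 6P - 654, so 1820 = 14P and P* = 130, Q* = 126.
Because the ceiling (114) lies below the market-clearing price, it is binding.
At P = 114: Qd = 1166 - 8·114 = 254 and Qs = 6·114 - 654 = 30.
Consumer surplus without the control is ½ · (145.75 - 130) · 126 = 992.25.
With the ceiling, 30 units are sold at 114 (assume they go to the highest-value buyers). The demand price at Q = 30 is 142, so CS = ½ · [(145.75 - 114) + (142 - 114)] · 30 = 896.25.
Change in consumer surplus = 896.25 - 992.25 = -96.

-96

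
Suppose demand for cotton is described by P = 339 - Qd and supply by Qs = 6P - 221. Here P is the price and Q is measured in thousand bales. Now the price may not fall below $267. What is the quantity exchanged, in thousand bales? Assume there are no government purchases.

72

Rearranging demand gives Qd = 339 - P. Equilibrium: 339 - P = 6P - 221, so 560 = 7P and P* = 80, Q* = 259.
Since 267 > 80, the floor is binding.
At P = 267: Qd = 339 - 267 = 72 and Qs = 6·267 - 221 = 1381.
The quantity actually transacted is the short side, demand: 72.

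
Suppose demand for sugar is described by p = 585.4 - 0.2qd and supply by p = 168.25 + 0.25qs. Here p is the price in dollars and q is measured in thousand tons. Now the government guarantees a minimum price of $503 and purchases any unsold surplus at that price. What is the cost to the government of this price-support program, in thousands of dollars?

Rearranging demand gives qd = 2927 - 5p; rearranging supply gives qs = 4p - 673. In a free market, 2927 - 5p = 4p - 673 gives the equilibrium p* = 400, q* = 927.
Because the floor (503) lies above the market-clearing price, it is binding.
At p = 503: qd = 2927 - 5·503 = 412 and qs = 4·503 - 673 = 1339.
Surplus = qs - qd = 927.
Government expenditure = surplus × support price = 927 × 503 = 466281.

466281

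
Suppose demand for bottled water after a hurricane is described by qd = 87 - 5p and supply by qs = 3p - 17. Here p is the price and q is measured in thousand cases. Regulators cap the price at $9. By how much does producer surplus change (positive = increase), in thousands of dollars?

-64

Equilibrium: 87 - 5p = 3p - 17, so 104 = 8p and p* = 13, q* = 22.
The ceiling of 9 is below the equilibrium price 13, so it binds.
At p = 9: qd = 87 - 5·9 = 42 and qs = 3·9 - 17 = 10.
Producer surplus without the control is ½ · (13 - 17/3) · 22 = 242/3.
With the ceiling, producers sell 10 units at 9, so PS = ½ · (9 - 17/3) · 10 = 50/3.
Change in producer surplus = 50/3 - 242/3 = -64.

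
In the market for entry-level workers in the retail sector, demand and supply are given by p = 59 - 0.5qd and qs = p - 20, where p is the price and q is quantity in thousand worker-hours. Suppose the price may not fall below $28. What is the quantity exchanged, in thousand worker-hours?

26

Rearranging demand gives qd = 118 - 2p. Setting quantity demanded equal to quantity supplied, 118 - 2p = p - 20, gives p* = 46 and q* = 26.
The floor of 28 is below the equilibrium price 46, so it is not binding; the market clears at p* = 46, q* = 26.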